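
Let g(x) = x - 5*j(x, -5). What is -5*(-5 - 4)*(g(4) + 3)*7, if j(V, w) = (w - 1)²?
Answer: -54495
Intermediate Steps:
j(V, w) = (-1 + w)²
g(x) = -180 + x (g(x) = x - 5*(-1 - 5)² = x - 5*(-6)² = x - 5*36 = x - 180 = -180 + x)
-5*(-5 - 4)*(g(4) + 3)*7 = -5*(-5 - 4)*((-180 + 4) + 3)*7 = -(-45)*(-176 + 3)*7 = -(-45)*(-173)*7 = -5*1557*7 = -7785*7 = -54495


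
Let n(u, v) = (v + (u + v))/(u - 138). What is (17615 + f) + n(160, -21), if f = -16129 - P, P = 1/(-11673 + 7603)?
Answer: 6069851/4070 ≈ 1491.4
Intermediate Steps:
P = -1/4070 (P = 1/(-4070) = -1/4070 ≈ -0.00024570)
n(u, v) = (u + 2*v)/(-138 + u)
f = -65645029/4070 (f = -16129 - 1*(-1/4070) = -16129 + 1/4070 = -65645029/4070 ≈ -16129.)
(17615 + f) + n(160, -21) = (17615 - 65645029/4070) + (160 + 2*(-21))/(-138 + 160) = 6048021/4070 + (160 - 42)/22 = 6048021/4070 + (1/22)*118 = 6048021/4070 + 59/11 = 6069851/4070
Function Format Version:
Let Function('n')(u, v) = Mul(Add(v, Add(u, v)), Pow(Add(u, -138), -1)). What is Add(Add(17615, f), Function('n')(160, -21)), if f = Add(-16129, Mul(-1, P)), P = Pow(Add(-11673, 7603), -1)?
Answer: Rational(6069851, 4070) ≈ 1491.4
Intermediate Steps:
P = Rational(-1, 4070) (P = Pow(-4070, -1) = Rational(-1, 4070) ≈ -0.00024570)
Function('n')(u, v) = Mul(Pow(Add(-138, u), -1), Add(u, Mul(2, v))) (Function('n')(u, v) = Mul(Add(u, Mul(2, v)), Pow(Add(-138, u), -1)) = Mul(Pow(Add(-138, u), -1), Add(u, Mul(2, v))))
f = Rational(-65645029, 4070) (f = Add(-16129, Mul(-1, Rational(-1, 4070))) = Add(-16129, Rational(1, 4070)) = Rational(-65645029, 4070) ≈ -16129.)
Add(Add(17615, f), Function('n')(160, -21)) = Add(Add(17615, Rational(-65645029, 4070)), Mul(Pow(Add(-138, 160), -1), Add(160, Mul(2, -21)))) = Add(Rational(6048021, 4070), Mul(Pow(22, -1), Add(160, -42))) = Add(Rational(6048021, 4070), Mul(Rational(1, 22), 118)) = Add(Rational(6048021, 4070), Rational(59, 11)) = Rational(6069851, 4070)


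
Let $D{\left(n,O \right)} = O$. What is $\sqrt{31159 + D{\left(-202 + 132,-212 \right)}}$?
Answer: $\sqrt{30947} \approx 175.92$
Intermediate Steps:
$\sqrt{31159 + D{\left(-202 + 132,-212 \right)}} = \sqrt{31159 - 212} = \sqrt{30947}$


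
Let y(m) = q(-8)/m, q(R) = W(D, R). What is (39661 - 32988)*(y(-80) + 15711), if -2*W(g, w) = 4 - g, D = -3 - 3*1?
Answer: 1677438721/16 ≈ 1.0484e+8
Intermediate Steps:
D = -6 (D = -3 - 3 = -6)
W(g, w) = -2 + g/2 (W(g, w) = -(4 - g)/2 = -2 + g/2)
q(R) = -5 (q(R) = -2 + (1/2)*(-6) = -2 - 3 = -5)
y(m) = -5/m
(39661 - 32988)*(y(-80) + 15711) = (39661 - 32988)*(-5/(-80) + 15711) = 6673*(-5*(-1/80) + 15711) = 6673*(1/16 + 15711) = 6673*(251377/16) = 1677438721/16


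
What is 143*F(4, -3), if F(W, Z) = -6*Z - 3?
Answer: 2145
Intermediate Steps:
F(W, Z) = -3 - 6*Z
143*F(4, -3) = 143*(-3 - 6*(-3)) = 143*(-3 + 18) = 143*15 = 2145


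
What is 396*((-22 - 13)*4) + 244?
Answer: -55196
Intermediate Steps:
396*((-22 - 13)*4) + 244 = 396*(-35*4) + 244 = 396*(-140) + 244 = -55440 + 244 = -55196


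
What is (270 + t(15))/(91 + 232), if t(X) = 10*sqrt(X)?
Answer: 270/323 + 10*sqrt(15)/323 ≈ 0.95582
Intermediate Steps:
(270 + t(15))/(91 + 232) = (270 + 10*sqrt(15))/(91 + 232) = (270 + 10*sqrt(15))/323 = (270 + 10*sqrt(15))*(1/323) = 270/323 + 10*sqrt(15)/323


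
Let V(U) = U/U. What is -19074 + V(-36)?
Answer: -19073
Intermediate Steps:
V(U) = 1
-19074 + V(-36) = -19074 + 1 = -19073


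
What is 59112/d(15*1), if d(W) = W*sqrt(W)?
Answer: 6568*sqrt(15)/25 ≈ 1017.5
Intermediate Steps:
d(W) = W**(3/2)
59112/d(15*1) = 59112/((15*1)**(3/2)) = 59112/(15**(3/2)) = 59112/((15*sqrt(15))) = 59112*(sqrt(15)/225) = 6568*sqrt(15)/25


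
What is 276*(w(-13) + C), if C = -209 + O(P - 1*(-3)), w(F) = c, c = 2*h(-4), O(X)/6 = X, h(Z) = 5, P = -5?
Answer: -58236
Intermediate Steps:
O(X) = 6*X
c = 10 (c = 2*5 = 10)
w(F) = 10
C = -221 (C = -209 + 6*(-5 - 1*(-3)) = -209 + 6*(-5 + 3) = -209 + 6*(-2) = -209 - 12 = -221)
276*(w(-13) + C) = 276*(10 - 221) = 276*(-211) = -58236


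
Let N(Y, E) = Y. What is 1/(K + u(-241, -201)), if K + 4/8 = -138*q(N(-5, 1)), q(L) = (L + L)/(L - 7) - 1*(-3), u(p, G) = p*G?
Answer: 2/95823 ≈ 2.0872e-5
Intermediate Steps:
u(p, G) = G*p
q(L) = 3 + 2*L/(-7 + L) (q(L) = (2*L)/(-7 + L) + 3 = 2*L/(-7 + L) + 3 = 3 + 2*L/(-7 + L))
K = -1059/2 (K = -½ - 138*(-21 + 5*(-5))/(-7 - 5) = -½ - 138*(-21 - 25)/(-12) = -½ - (-23)*(-46)/2 = -½ - 138*23/6 = -½ - 529 = -1059/2 ≈ -529.50)
1/(K + u(-241, -201)) = 1/(-1059/2 - 201*(-241)) = 1/(-1059/2 + 48441) = 1/(95823/2) = 2/95823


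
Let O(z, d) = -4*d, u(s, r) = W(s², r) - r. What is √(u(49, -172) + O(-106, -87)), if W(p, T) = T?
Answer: 2*√87 ≈ 18.655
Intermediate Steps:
u(s, r) = 0 (u(s, r) = r - r = 0)
√(u(49, -172) + O(-106, -87)) = √(0 - 4*(-87)) = √(0 + 348) = √348 = 2*√87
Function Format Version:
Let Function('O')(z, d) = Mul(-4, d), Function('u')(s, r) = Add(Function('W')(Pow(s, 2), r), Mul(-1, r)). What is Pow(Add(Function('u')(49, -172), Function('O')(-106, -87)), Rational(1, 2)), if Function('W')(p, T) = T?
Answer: Mul(2, Pow(87, Rational(1, 2))) ≈ 18.655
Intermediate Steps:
Function('u')(s, r) = 0 (Function('u')(s, r) = Add(r, Mul(-1, r)) = 0)
Pow(Add(Function('u')(49, -172), Function('O')(-106, -87)), Rational(1, 2)) = Pow(Add(0, Mul(-4, -87)), Rational(1, 2)) = Pow(Add(0, 348), Rational(1, 2)) = Pow(348, Rational(1, 2)) = Mul(2, Pow(87, Rational(1, 2)))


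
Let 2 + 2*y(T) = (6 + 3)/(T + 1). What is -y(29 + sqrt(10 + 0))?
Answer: 151/178 + 9*sqrt(10)/1780 ≈ 0.86430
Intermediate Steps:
y(T) = -1 + 9/(2*(1 + T)) (y(T) = -1 + ((6 + 3)/(T + 1))/2 = -1 + (9/(1 + T))/2 = -1 + 9/(2*(1 + T)))
-y(29 + sqrt(10 + 0)) = -(7/2 - (29 + sqrt(10 + 0)))/(1 + (29 + sqrt(10 + 0))) = -(7/2 - (29 + sqrt(10)))/(1 + (29 + sqrt(10))) = -(7/2 + (-29 - sqrt(10)))/(30 + sqrt(10)) = -(-51/2 - sqrt(10))/(30 + sqrt(10))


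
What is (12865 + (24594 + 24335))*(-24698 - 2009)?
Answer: -1650332358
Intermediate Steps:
(12865 + (24594 + 24335))*(-24698 - 2009) = (12865 + 48929)*(-26707) = 61794*(-26707) = -1650332358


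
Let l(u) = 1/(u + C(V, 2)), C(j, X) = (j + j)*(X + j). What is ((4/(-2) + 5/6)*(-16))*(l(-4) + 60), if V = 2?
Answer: 10094/9 ≈ 1121.6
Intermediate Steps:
C(j, X) = 2*j*(X + j) (C(j, X) = (2*j)*(X + j) = 2*j*(X + j))
l(u) = 1/(16 + u) (l(u) = 1/(u + 2*2*(2 + 2)) = 1/(u + 2*2*4) = 1/(u + 16) = 1/(16 + u))
((4/(-2) + 5/6)*(-16))*(l(-4) + 60) = ((4/(-2) + 5/6)*(-16))*(1/(16 - 4) + 60) = ((4*(-½) + 5*(⅙))*(-16))*(1/12 + 60) = ((-2 + ⅚)*(-16))*(1/12 + 60) = -7/6*(-16)*(721/12) = (56/3)*(721/12) = 10094/9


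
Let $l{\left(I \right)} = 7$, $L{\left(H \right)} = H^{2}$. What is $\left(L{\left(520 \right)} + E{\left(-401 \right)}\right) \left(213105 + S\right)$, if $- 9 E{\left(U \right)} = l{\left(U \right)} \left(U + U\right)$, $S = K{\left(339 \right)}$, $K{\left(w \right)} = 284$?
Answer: $\frac{520501436246}{9} \approx 5.7833 \cdot 10^{10}$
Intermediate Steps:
$S = 284$
$E{\left(U \right)} = - \frac{14 U}{9}$ ($E{\left(U \right)} = - \frac{7 \left(U + U\right)}{9} = - \frac{7 \cdot 2 U}{9} = - \frac{14 U}{9}$)
$\left(L{\left(520 \right)} + E{\left(-401 \right)}\right) \left(213105 + S\right) = \left(520^{2} - - \frac{5614}{9}\right) \left(213105 + 284\right) = \left(270400 + \frac{5614}{9}\right) 213389 = \frac{2439214}{9} \cdot 213389 = \frac{520501436246}{9}$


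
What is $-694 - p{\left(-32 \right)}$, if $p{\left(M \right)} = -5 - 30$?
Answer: $-659$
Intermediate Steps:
$p{\left(M \right)} = -35$ ($p{\left(M \right)} = -5 - 30 = -35$)
$-694 - p{\left(-32 \right)} = -694 - -35 = -694 + 35 = -659$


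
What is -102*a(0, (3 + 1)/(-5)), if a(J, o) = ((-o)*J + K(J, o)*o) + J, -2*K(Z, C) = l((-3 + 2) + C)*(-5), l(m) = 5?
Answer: 1020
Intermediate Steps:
K(Z, C) = 25/2 (K(Z, C) = -5*(-5)/2 = -½*(-25) = 25/2)
a(J, o) = J + 25*o/2 - J*o (a(J, o) = ((-o)*J + 25*o/2) + J = (-J*o + 25*o/2) + J = (25*o/2 - J*o) + J = J + 25*o/2 - J*o)
-102*a(0, (3 + 1)/(-5)) = -102*(0 + 25*((3 + 1)/(-5))/2 - 1*0*(3 + 1)/(-5)) = -102*(0 + 25*(4*(-⅕))/2 - 1*0*4*(-⅕)) = -102*(0 + (25/2)*(-⅘) - 1*0*(-⅘)) = -102*(0 - 10 + 0) = -102*(-10) = 1020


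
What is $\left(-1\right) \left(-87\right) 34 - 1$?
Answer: $2957$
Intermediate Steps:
$\left(-1\right) \left(-87\right) 34 - 1 = 87 \cdot 34 - 1 = 2958 - 1 = 2957$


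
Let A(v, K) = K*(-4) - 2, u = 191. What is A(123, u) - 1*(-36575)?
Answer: 35809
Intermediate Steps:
A(v, K) = -2 - 4*K (A(v, K) = -4*K - 2 = -2 - 4*K)
A(123, u) - 1*(-36575) = (-2 - 4*191) - 1*(-36575) = (-2 - 764) + 36575 = -766 + 36575 = 35809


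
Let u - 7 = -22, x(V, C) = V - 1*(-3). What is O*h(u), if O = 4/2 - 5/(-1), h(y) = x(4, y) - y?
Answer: 154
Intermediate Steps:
x(V, C) = 3 + V (x(V, C) = V + 3 = 3 + V)
u = -15 (u = 7 - 22 = -15)
h(y) = 7 - y (h(y) = (3 + 4) - y = 7 - y)
O = 7 (O = 4*(½) - 5*(-1) = 2 + 5 = 7)
O*h(u) = 7*(7 - 1*(-15)) = 7*(7 + 15) = 7*22 = 154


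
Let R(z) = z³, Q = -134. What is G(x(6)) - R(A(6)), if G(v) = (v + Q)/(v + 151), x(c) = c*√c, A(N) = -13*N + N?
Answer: 1685957126/4517 + 342*√6/4517 ≈ 3.7325e+5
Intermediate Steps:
A(N) = -12*N
x(c) = c^(3/2)
G(v) = (-134 + v)/(151 + v) (G(v) = (v - 134)/(v + 151) = (-134 + v)/(151 + v))
G(x(6)) - R(A(6)) = (-134 + 6^(3/2))/(151 + 6^(3/2)) - (-12*6)³ = (-134 + 6*√6)/(151 + 6*√6) - 1*(-72)³ = (-134 + 6*√6)/(151 + 6*√6) - 1*(-373248) = (-134 + 6*√6)/(151 + 6*√6) + 373248 = 373248 + (-134 + 6*√6)/(151 + 6*√6)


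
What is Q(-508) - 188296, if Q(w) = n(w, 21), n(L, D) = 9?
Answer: -188287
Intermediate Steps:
Q(w) = 9
Q(-508) - 188296 = 9 - 188296 = -188287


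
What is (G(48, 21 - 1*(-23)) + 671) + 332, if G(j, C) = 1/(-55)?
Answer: 55164/55 ≈ 1003.0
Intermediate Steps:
G(j, C) = -1/55 (G(j, C) = 1*(-1/55) = -1/55)
(G(48, 21 - 1*(-23)) + 671) + 332 = (-1/55 + 671) + 332 = 36904/55 + 332 = 55164/55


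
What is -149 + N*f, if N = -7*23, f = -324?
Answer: 52015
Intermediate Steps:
N = -161
-149 + N*f = -149 - 161*(-324) = -149 + 52164 = 52015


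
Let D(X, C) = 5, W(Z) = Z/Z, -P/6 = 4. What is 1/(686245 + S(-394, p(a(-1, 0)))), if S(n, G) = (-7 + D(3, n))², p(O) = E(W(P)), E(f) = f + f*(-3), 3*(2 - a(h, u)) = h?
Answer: 1/686249 ≈ 1.4572e-6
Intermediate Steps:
P = -24 (P = -6*4 = -24)
a(h, u) = 2 - h/3
W(Z) = 1
E(f) = -2*f (E(f) = f - 3*f = -2*f)
p(O) = -2 (p(O) = -2*1 = -2)
S(n, G) = 4 (S(n, G) = (-7 + 5)² = (-2)² = 4)
1/(686245 + S(-394, p(a(-1, 0)))) = 1/(686245 + 4) = 1/686249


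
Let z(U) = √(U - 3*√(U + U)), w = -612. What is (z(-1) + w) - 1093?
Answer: -1705 + √(-1 - 3*I*√2) ≈ -1703.7 - 1.6369*I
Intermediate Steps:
z(U) = √(U - 3*√2*√U)
(z(-1) + w) - 1093 = (√(-1 - 3*√2*√(-1)) - 612) - 1093 = (√(-1 - 3*√2*I) - 612) - 1093 = (√(-1 - 3*I*√2) - 612) - 1093 = (-612 + √(-1 - 3*I*√2)) - 1093 = -1705 + √(-1 - 3*I*√2)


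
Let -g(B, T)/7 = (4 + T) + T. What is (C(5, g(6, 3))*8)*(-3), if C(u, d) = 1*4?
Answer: -96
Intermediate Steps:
g(B, T) = -28 - 14*T (g(B, T) = -7*((4 + T) + T) = -7*(4 + 2*T) = -28 - 14*T)
C(u, d) = 4
(C(5, g(6, 3))*8)*(-3) = (4*8)*(-3) = 32*(-3) = -96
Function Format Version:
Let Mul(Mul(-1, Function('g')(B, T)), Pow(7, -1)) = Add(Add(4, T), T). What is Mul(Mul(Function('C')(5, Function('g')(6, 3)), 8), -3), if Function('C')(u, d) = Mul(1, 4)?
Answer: -96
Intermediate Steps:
Function('g')(B, T) = Add(-28, Mul(-14, T)) (Function('g')(B, T) = Mul(-7, Add(Add(4, T), T)) = Mul(-7, Add(4, Mul(2, T))) = Add(-28, Mul(-14, T)))
Function('C')(u, d) = 4
Mul(Mul(Function('C')(5, Function('g')(6, 3)), 8), -3) = Mul(Mul(4, 8), -3) = Mul(32, -3) = -96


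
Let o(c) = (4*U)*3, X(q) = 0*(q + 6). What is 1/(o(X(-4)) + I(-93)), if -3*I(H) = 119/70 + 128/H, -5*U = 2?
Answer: -2790/13693 ≈ -0.20375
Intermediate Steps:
U = -2/5 (U = -1/5*2 = -2/5 ≈ -0.40000)
X(q) = 0 (X(q) = 0*(6 + q) = 0)
o(c) = -24/5 (o(c) = (4*(-2/5))*3 = -8/5*3 = -24/5)
I(H) = -17/30 - 128/(3*H) (I(H) = -(119/70 + 128/H)/3 = -(119*(1/70) + 128/H)/3 = -(17/10 + 128/H)/3 = -17/30 - 128/(3*H))
1/(o(X(-4)) + I(-93)) = 1/(-24/5 + (1/30)*(-1280 - 17*(-93))/(-93)) = 1/(-24/5 + (1/30)*(-1/93)*(-1280 + 1581)) = 1/(-24/5 + (1/30)*(-1/93)*301) = 1/(-24/5 - 301/2790) = 1/(-13693/2790) = -2790/13693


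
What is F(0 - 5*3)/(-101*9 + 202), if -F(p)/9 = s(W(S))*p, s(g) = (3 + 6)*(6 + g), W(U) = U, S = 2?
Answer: -9720/707 ≈ -13.748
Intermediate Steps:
s(g) = 54 + 9*g (s(g) = 9*(6 + g) = 54 + 9*g)
F(p) = -648*p (F(p) = -9*(54 + 9*2)*p = -9*(54 + 18)*p = -648*p)
F(0 - 5*3)/(-101*9 + 202) = (-648*(0 - 5*3))/(-101*9 + 202) = (-648*(0 - 15))/(-909 + 202) = (-648*(-15))/(-707) = -1/707*9720 = -9720/707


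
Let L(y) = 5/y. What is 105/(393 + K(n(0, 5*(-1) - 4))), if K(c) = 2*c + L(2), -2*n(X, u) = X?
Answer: 30/113 ≈ 0.26549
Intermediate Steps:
n(X, u) = -X/2
K(c) = 5/2 + 2*c (K(c) = 2*c + 5/2 = 5/2 + 2*c)
105/(393 + K(n(0, 5*(-1) - 4))) = 105/(393 + (5/2 + 2*(-½*0))) = 105/(393 + (5/2 + 2*0)) = 105/(393 + (5/2 + 0)) = 105/(393 + 5/2) = 105/(791/2) = (2/791)*105 = 30/113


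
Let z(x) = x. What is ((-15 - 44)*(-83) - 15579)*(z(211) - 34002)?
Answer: 360955462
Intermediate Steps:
((-15 - 44)*(-83) - 15579)*(z(211) - 34002) = ((-15 - 44)*(-83) - 15579)*(211 - 34002) = (-59*(-83) - 15579)*(-33791) = (4897 - 15579)*(-33791) = -10682*(-33791) = 360955462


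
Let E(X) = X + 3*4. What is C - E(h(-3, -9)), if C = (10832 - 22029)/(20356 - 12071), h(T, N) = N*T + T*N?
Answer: -558007/8285 ≈ -67.351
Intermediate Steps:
h(T, N) = 2*N*T (h(T, N) = N*T + N*T = 2*N*T)
C = -11197/8285 ≈ -1.3515
E(X) = 12 + X (E(X) = X + 12 = 12 + X)
C - E(h(-3, -9)) = -11197/8285 - (12 + 2*(-9)*(-3)) = -11197/8285 - (12 + 54) = -11197/8285 - 1*66 = -11197/8285 - 66 = -558007/8285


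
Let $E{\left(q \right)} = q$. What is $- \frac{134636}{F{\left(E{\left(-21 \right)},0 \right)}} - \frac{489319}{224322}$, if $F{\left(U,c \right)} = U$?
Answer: $\frac{479230811}{74774} \approx 6409.1$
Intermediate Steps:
$- \frac{134636}{F{\left(E{\left(-21 \right)},0 \right)}} - \frac{489319}{224322} = - \frac{134636}{-21} - \frac{489319}{224322} = \left(-134636\right) \left(- \frac{1}{21}\right) - \frac{489319}{224322} = \frac{134636}{21} - \frac{489319}{224322} = \frac{479230811}{74774}$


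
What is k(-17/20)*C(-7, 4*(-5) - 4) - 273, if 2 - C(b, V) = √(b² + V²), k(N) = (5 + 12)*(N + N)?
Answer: 3917/10 ≈ 391.70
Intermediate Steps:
k(N) = 34*N (k(N) = 17*(2*N) = 34*N)
C(b, V) = 2 - √(V² + b²) (C(b, V) = 2 - √(b² + V²) = 2 - √(V² + b²))
k(-17/20)*C(-7, 4*(-5) - 4) - 273 = (34*(-17/20))*(2 - √((4*(-5) - 4)² + (-7)²)) - 273 = (34*(-17*1/20))*(2 - √((-20 - 4)² + 49)) - 273 = (34*(-17/20))*(2 - √((-24)² + 49)) - 273 = -289*(2 - √(576 + 49))/10 - 273 = -289*(2 - √625)/10 - 273 = -289*(2 - 1*25)/10 - 273 = -289*(2 - 25)/10 - 273 = -289/10*(-23) - 273 = 6647/10 - 273 = 3917/10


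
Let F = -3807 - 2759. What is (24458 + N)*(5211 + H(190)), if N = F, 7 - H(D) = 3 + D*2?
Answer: 86507820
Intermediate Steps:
F = -6566
H(D) = 4 - 2*D (H(D) = 7 - (3 + D*2) = 7 - (3 + 2*D) = 7 + (-3 - 2*D) = 4 - 2*D)
N = -6566
(24458 + N)*(5211 + H(190)) = (24458 - 6566)*(5211 + (4 - 2*190)) = 17892*(5211 + (4 - 380)) = 17892*(5211 - 376) = 17892*4835 = 86507820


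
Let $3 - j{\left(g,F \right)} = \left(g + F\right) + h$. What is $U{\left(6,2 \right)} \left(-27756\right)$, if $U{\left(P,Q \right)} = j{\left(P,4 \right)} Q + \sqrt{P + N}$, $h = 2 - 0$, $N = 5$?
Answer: $499608 - 27756 \sqrt{11} \approx 4.0755 \cdot 10^{5}$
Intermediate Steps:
$h = 2$ ($h = 2 + 0 = 2$)
$j{\left(g,F \right)} = 1 - F - g$ ($j{\left(g,F \right)} = 3 - \left(\left(g + F\right) + 2\right) = 3 - \left(\left(F + g\right) + 2\right) = 3 - \left(2 + F + g\right) = 1 - F - g$)
$U{\left(P,Q \right)} = \sqrt{5 + P} + Q \left(-3 - P\right)$ ($U{\left(P,Q \right)} = \left(1 - 4 - P\right) Q + \sqrt{P + 5} = \left(1 - 4 - P\right) Q + \sqrt{5 + P} = \left(-3 - P\right) Q + \sqrt{5 + P} = Q \left(-3 - P\right) + \sqrt{5 + P} = \sqrt{5 + P} + Q \left(-3 - P\right)$)
$U{\left(6,2 \right)} \left(-27756\right) = \left(\sqrt{5 + 6} - 2 \left(3 + 6\right)\right) \left(-27756\right) = \left(\sqrt{11} - 2 \cdot 9\right) \left(-27756\right) = \left(\sqrt{11} - 18\right) \left(-27756\right) = \left(-18 + \sqrt{11}\right) \left(-27756\right) = 499608 - 27756 \sqrt{11}$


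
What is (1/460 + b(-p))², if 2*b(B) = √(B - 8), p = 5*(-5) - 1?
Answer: 952201/211600 + 3*√2/460 ≈ 4.5092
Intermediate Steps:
p = -26 (p = -25 - 1 = -26)
b(B) = √(-8 + B)/2 (b(B) = √(B - 8)/2 = √(-8 + B)/2)
(1/460 + b(-p))² = (1/460 + √(-8 - 1*(-26))/2)² = (1/460 + √(-8 + 26)/2)² = (1/460 + √18/2)² = (1/460 + (3*√2)/2)² = (1/460 + 3*√2/2)²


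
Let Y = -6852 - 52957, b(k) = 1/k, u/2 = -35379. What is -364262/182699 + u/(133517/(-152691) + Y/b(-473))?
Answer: -787715625258439981/394591097167042765 ≈ -1.9963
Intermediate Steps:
u = -70758 (u = 2*(-35379) = -70758)
Y = -59809
-364262/182699 + u/(133517/(-152691) + Y/b(-473)) = -364262/182699 - 70758/(133517/(-152691) - 59809/(1/(-473))) = -364262*1/182699 - 70758/(133517*(-1/152691) - 59809/(-1/473)) = -364262/182699 - 70758/(-133517/152691 - 59809*(-473)) = -364262/182699 - 70758/(-133517/152691 + 28289657) = -364262/182699 - 70758/4319575883470/152691 = -364262/182699 - 70758*152691/4319575883470 = -364262/182699 - 5402054889/2159787941735 = -787715625258439981/394591097167042765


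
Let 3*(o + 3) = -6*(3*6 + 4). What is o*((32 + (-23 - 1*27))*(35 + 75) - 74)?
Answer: 96538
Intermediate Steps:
o = -47 (o = -3 + (-6*(3*6 + 4))/3 = -3 + (-6*(18 + 4))/3 = -3 + (-6*22)/3 = -3 + (⅓)*(-132) = -3 - 44 = -47)
o*((32 + (-23 - 1*27))*(35 + 75) - 74) = -47*((32 + (-23 - 1*27))*(35 + 75) - 74) = -47*((32 + (-23 - 27))*110 - 74) = -47*((32 - 50)*110 - 74) = -47*(-18*110 - 74) = -47*(-1980 - 74) = -47*(-2054) = 96538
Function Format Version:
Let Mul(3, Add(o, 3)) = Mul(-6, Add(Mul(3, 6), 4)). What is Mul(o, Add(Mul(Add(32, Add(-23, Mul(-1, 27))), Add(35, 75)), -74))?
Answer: 96538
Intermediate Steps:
o = -47 (o = Add(-3, Mul(Rational(1, 3), Mul(-6, Add(Mul(3, 6), 4)))) = Add(-3, Mul(Rational(1, 3), Mul(-6, Add(18, 4)))) = Add(-3, Mul(Rational(1, 3), Mul(-6, 22))) = Add(-3, Mul(Rational(1, 3), -132)) = Add(-3, -44) = -47)
Mul(o, Add(Mul(Add(32, Add(-23, Mul(-1, 27))), Add(35, 75)), -74)) = Mul(-47, Add(Mul(Add(32, Add(-23, Mul(-1, 27))), Add(35, 75)), -74)) = Mul(-47, Add(Mul(Add(32, Add(-23, -27)), 110), -74)) = Mul(-47, Add(Mul(Add(32, -50), 110), -74)) = Mul(-47, Add(Mul(-18, 110), -74)) = Mul(-47, Add(-1980, -74)) = Mul(-47, -2054) = 96538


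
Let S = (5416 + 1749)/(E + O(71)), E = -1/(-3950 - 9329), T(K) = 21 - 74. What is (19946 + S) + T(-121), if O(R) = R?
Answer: 3770092673/188562 ≈ 19994.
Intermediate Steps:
T(K) = -53
E = 1/13279 (E = -1/(-13279) = -1*(-1/13279) = 1/13279 ≈ 7.5307e-5)
S = 19028807/188562 (S = (5416 + 1749)/(1/13279 + 71) = 7165/(942810/13279) = 7165*(13279/942810) = 19028807/188562 ≈ 100.92)
(19946 + S) + T(-121) = (19946 + 19028807/188562) - 53 = 3780086459/188562 - 53 = 3770092673/188562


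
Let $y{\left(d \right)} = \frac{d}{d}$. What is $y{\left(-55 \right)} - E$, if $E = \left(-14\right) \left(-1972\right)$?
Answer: $-27607$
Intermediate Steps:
$y{\left(d \right)} = 1$
$E = 27608$
$y{\left(-55 \right)} - E = 1 - 27608 = -27607$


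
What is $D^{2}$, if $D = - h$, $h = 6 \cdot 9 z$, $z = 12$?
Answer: $419904$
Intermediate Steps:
$h = 648$ ($h = 6 \cdot 9 \cdot 12 = 54 \cdot 12 = 648$)
$D = -648$ ($D = \left(-1\right) 648 = -648$)
$D^{2} = \left(-648\right)^{2} = 419904$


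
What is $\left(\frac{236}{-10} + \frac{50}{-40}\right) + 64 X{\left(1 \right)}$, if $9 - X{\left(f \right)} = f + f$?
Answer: $\frac{8463}{20} \approx 423.15$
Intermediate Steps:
$X{\left(f \right)} = 9 - 2 f$ ($X{\left(f \right)} = 9 - \left(f + f\right) = 9 - 2 f$)
$\left(\frac{236}{-10} + \frac{50}{-40}\right) + 64 X{\left(1 \right)} = \left(\frac{236}{-10} + \frac{50}{-40}\right) + 64 \left(9 - 2\right) = \left(236 \left(- \frac{1}{10}\right) + 50 \left(- \frac{1}{40}\right)\right) + 64 \left(9 - 2\right) = \left(- \frac{118}{5} - \frac{5}{4}\right) + 64 \cdot 7 = - \frac{497}{20} + 448 = \frac{8463}{20}$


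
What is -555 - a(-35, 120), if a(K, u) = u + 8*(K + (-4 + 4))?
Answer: -395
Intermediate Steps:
a(K, u) = u + 8*K (a(K, u) = u + 8*(K + 0) = u + 8*K)
-555 - a(-35, 120) = -555 - (120 + 8*(-35)) = -555 - (120 - 280) = -555 - 1*(-160) = -555 + 160 = -395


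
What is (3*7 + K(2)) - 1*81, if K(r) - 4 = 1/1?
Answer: -55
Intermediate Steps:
K(r) = 5 (K(r) = 4 + 1/1 = 4 + 1*1 = 4 + 1 = 5)
(3*7 + K(2)) - 1*81 = (3*7 + 5) - 1*81 = (21 + 5) - 81 = 26 - 81 = -55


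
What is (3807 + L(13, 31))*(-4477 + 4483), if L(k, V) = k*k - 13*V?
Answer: 21438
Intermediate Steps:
L(k, V) = k² - 13*V
(3807 + L(13, 31))*(-4477 + 4483) = (3807 + (13² - 13*31))*(-4477 + 4483) = (3807 + (169 - 403))*6 = (3807 - 234)*6 = 3573*6 = 21438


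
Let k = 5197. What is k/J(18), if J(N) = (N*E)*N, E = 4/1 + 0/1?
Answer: 5197/1296 ≈ 4.0100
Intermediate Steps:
E = 4 (E = 4*1 + 0*1 = 4 + 0 = 4)
J(N) = 4*N² (J(N) = (N*4)*N = (4*N)*N = 4*N²)
k/J(18) = 5197/((4*18²)) = 5197/((4*324)) = 5197/1296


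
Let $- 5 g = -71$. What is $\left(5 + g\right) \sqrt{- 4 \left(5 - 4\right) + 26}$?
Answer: $\frac{96 \sqrt{22}}{5} \approx 90.056$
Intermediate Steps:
$g = \frac{71}{5}$ ($g = \left(- \frac{1}{5}\right) \left(-71\right) = \frac{71}{5} \approx 14.2$)
$\left(5 + g\right) \sqrt{- 4 \left(5 - 4\right) + 26} = \left(5 + \frac{71}{5}\right) \sqrt{- 4 \left(5 - 4\right) + 26} = \frac{96 \sqrt{\left(-4\right) 1 + 26}}{5} = \frac{96 \sqrt{-4 + 26}}{5} = \frac{96 \sqrt{22}}{5}$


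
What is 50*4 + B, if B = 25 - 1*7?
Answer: 218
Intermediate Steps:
B = 18 (B = 25 - 7 = 18)
50*4 + B = 50*4 + 18 = 200 + 18 = 218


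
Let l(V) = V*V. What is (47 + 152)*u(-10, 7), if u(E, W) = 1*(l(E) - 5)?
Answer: 18905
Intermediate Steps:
l(V) = V²
u(E, W) = -5 + E² (u(E, W) = 1*(E² - 5) = 1*(-5 + E²) = -5 + E²)
(47 + 152)*u(-10, 7) = (47 + 152)*(-5 + (-10)²) = 199*(-5 + 100) = 199*95 = 18905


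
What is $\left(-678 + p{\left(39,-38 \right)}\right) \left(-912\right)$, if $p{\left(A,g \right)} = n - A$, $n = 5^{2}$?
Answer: $631104$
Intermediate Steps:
$n = 25$
$p{\left(A,g \right)} = 25 - A$
$\left(-678 + p{\left(39,-38 \right)}\right) \left(-912\right) = \left(-678 + \left(25 - 39\right)\right) \left(-912\right) = \left(-678 - 14\right) \left(-912\right) = \left(-692\right) \left(-912\right) = 631104$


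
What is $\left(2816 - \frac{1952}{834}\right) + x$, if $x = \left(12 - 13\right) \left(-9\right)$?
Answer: $\frac{1177049}{417} \approx 2822.7$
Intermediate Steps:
$x = 9$ ($x = \left(-1\right) \left(-9\right) = 9$)
$\left(2816 - \frac{1952}{834}\right) + x = \left(2816 - \frac{1952}{834}\right) + 9 = \left(2816 - \frac{976}{417}\right) + 9 = \frac{1173296}{417} + 9 = \frac{1177049}{417}$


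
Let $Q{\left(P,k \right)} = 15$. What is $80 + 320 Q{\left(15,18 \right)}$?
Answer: $4880$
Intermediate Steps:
$80 + 320 Q{\left(15,18 \right)} = 80 + 320 \cdot 15 = 80 + 4800 = 4880$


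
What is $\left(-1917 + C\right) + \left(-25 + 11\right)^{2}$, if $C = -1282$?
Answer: $-3003$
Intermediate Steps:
$\left(-1917 + C\right) + \left(-25 + 11\right)^{2} = \left(-1917 - 1282\right) + \left(-25 + 11\right)^{2} = -3199 + \left(-14\right)^{2} = -3199 + 196 = -3003$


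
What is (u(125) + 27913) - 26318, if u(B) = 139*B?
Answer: 18970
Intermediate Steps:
(u(125) + 27913) - 26318 = (139*125 + 27913) - 26318 = (17375 + 27913) - 26318 = 45288 - 26318 = 18970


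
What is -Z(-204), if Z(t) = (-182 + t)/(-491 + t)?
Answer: -386/695 ≈ -0.55540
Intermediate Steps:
Z(t) = (-182 + t)/(-491 + t)
-Z(-204) = -(-182 - 204)/(-491 - 204) = -(-386)/(-695) = -(-1)*(-386)/695 = -1*386/695 = -386/695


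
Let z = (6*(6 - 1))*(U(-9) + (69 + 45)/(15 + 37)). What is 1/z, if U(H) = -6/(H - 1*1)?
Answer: 13/1089 ≈ 0.011938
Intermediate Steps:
U(H) = -6/(-1 + H) (U(H) = -6/(H - 1) = -6/(-1 + H))
z = 1089/13 (z = (6*(6 - 1))*(-6/(-1 - 9) + (69 + 45)/(15 + 37)) = (6*5)*(-6/(-10) + 114/52) = 30*(-6*(-⅒) + 114*(1/52)) = 30*(⅗ + 57/26) = 30*(363/130) = 1089/13 ≈ 83.769)
1/z = 1/(1089/13) = 13/1089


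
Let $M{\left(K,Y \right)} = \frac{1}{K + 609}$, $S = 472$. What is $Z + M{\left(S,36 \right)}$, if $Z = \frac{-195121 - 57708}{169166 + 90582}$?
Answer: $- \frac{273048401}{280787588} \approx -0.97244$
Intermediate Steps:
$M{\left(K,Y \right)} = \frac{1}{609 + K}$
$Z = - \frac{252829}{259748} \approx -0.97336$
$Z + M{\left(S,36 \right)} = - \frac{252829}{259748} + \frac{1}{609 + 472} = - \frac{252829}{259748} + \frac{1}{1081} = - \frac{273048401}{280787588}$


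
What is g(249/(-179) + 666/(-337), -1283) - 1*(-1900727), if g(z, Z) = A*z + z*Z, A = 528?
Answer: 114810915706/60323 ≈ 1.9033e+6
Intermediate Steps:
g(z, Z) = 528*z + Z*z (g(z, Z) = 528*z + z*Z = 528*z + Z*z)
g(249/(-179) + 666/(-337), -1283) - 1*(-1900727) = (249/(-179) + 666/(-337))*(528 - 1283) - 1*(-1900727) = (249*(-1/179) + 666*(-1/337))*(-755) + 1900727 = (-249/179 - 666/337)*(-755) + 1900727 = -203127/60323*(-755) + 1900727 = 153360885/60323 + 1900727 = 114810915706/60323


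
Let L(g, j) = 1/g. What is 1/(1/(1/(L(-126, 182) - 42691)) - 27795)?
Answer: -126/8881237 ≈ -1.4187e-5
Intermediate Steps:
1/(1/(1/(L(-126, 182) - 42691)) - 27795) = 1/(1/(1/(1/(-126) - 42691)) - 27795) = 1/(1/(1/(-1/126 - 42691)) - 27795) = 1/(1/(1/(-5379067/126)) - 27795) = 1/(1/(-126/5379067) - 27795) = 1/(-5379067/126 - 27795) = 1/(-8881237/126) = -126/8881237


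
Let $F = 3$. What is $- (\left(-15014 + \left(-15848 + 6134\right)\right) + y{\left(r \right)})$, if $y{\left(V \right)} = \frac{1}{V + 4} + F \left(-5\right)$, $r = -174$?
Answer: $\frac{4206311}{170} \approx 24743.0$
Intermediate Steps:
$y{\left(V \right)} = -15 + \frac{1}{4 + V}$ ($y{\left(V \right)} = \frac{1}{V + 4} + 3 \left(-5\right) = \frac{1}{4 + V} - 15 = -15 + \frac{1}{4 + V}$)
$- (\left(-15014 + \left(-15848 + 6134\right)\right) + y{\left(r \right)}) = - (\left(-15014 + \left(-15848 + 6134\right)\right) + \frac{-59 - -2610}{4 - 174}) = - (\left(-15014 - 9714\right) + \frac{-59 + 2610}{-170}) = - (-24728 - \frac{2551}{170}) = \left(-1\right) \left(- \frac{4206311}{170}\right) = \frac{4206311}{170}$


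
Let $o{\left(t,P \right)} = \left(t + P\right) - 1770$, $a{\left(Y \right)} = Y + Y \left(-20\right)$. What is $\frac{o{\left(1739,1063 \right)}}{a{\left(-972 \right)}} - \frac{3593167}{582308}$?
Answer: $- \frac{5479805525}{896172012} \approx -6.1147$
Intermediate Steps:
$a{\left(Y \right)} = - 19 Y$ ($a{\left(Y \right)} = Y - 20 Y = - 19 Y$)
$o{\left(t,P \right)} = -1770 + P + t$ ($o{\left(t,P \right)} = \left(P + t\right) - 1770 = -1770 + P + t$)
$\frac{o{\left(1739,1063 \right)}}{a{\left(-972 \right)}} - \frac{3593167}{582308} = \frac{-1770 + 1063 + 1739}{\left(-19\right) \left(-972\right)} - \frac{3593167}{582308} = \frac{1032}{18468} - \frac{3593167}{582308} = 1032 \cdot \frac{1}{18468} - \frac{3593167}{582308} = \frac{86}{1539} - \frac{3593167}{582308} = - \frac{5479805525}{896172012}$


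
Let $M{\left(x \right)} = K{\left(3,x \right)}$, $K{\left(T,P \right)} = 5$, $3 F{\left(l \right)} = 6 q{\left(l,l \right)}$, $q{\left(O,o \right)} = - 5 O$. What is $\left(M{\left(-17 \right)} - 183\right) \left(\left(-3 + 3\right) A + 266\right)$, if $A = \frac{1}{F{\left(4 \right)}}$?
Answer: $-47348$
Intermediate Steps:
$F{\left(l \right)} = - 10 l$ ($F{\left(l \right)} = \frac{6 \left(- 5 l\right)}{3} = \frac{\left(-30\right) l}{3} = - 10 l$)
$M{\left(x \right)} = 5$
$A = - \frac{1}{40}$ ($A = \frac{1}{\left(-10\right) 4} = \frac{1}{-40} = - \frac{1}{40} \approx -0.025$)
$\left(M{\left(-17 \right)} - 183\right) \left(\left(-3 + 3\right) A + 266\right) = \left(5 - 183\right) \left(\left(-3 + 3\right) \left(- \frac{1}{40}\right) + 266\right) = - 178 \left(0 \left(- \frac{1}{40}\right) + 266\right) = - 178 \left(0 + 266\right) = \left(-178\right) 266 = -47348$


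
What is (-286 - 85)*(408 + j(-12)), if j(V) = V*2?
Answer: -142464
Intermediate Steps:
j(V) = 2*V
(-286 - 85)*(408 + j(-12)) = (-286 - 85)*(408 + 2*(-12)) = -371*(408 - 24) = -371*384 = -142464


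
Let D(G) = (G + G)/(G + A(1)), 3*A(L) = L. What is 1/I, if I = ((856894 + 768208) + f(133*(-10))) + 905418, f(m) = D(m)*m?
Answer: 3989/10083630880 ≈ 3.9559e-7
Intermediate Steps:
A(L) = L/3
D(G) = 2*G/(1/3 + G) (D(G) = (G + G)/(G + (1/3)*1) = (2*G)/(G + 1/3) = (2*G)/(1/3 + G) = 2*G/(1/3 + G))
f(m) = 6*m**2/(1 + 3*m) (f(m) = (6*m/(1 + 3*m))*m = 6*m**2/(1 + 3*m))
I = 10083630880/3989 (I = ((856894 + 768208) + 6*(133*(-10))**2/(1 + 3*(133*(-10)))) + 905418 = (1625102 + 6*(-1330)**2/(1 + 3*(-1330))) + 905418 = (1625102 + 6*1768900/(1 - 3990)) + 905418 = (1625102 + 6*1768900/(-3989)) + 905418 = (1625102 + 6*1768900*(-1/3989)) + 905418 = (1625102 - 10613400/3989) + 905418 = 6471918478/3989 + 905418 = 10083630880/3989 ≈ 2.5279e+6)
1/I = 1/(10083630880/3989) = 3989/10083630880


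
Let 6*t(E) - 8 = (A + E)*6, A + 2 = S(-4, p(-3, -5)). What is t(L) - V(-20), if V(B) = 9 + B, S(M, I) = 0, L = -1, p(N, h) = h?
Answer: 28/3 ≈ 9.3333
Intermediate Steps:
A = -2 (A = -2 + 0 = -2)
t(E) = -⅔ + E (t(E) = 4/3 + ((-2 + E)*6)/6 = 4/3 + (-12 + 6*E)/6 = 4/3 + (-2 + E) = -⅔ + E)
t(L) - V(-20) = (-⅔ - 1) - (9 - 20) = -5/3 - 1*(-11) = -5/3 + 11 = 28/3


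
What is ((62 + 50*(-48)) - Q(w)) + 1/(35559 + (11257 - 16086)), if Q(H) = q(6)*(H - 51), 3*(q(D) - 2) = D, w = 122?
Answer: -80574059/30730 ≈ -2622.0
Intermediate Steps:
q(D) = 2 + D/3
Q(H) = -204 + 4*H (Q(H) = (2 + (1/3)*6)*(H - 51) = (2 + 2)*(-51 + H) = 4*(-51 + H) = -204 + 4*H)
((62 + 50*(-48)) - Q(w)) + 1/(35559 + (11257 - 16086)) = ((62 + 50*(-48)) - (-204 + 4*122)) + 1/(35559 + (11257 - 16086)) = ((62 - 2400) - (-204 + 488)) + 1/(35559 - 4829) = (-2338 - 1*284) + 1/30730 = (-2338 - 284) + 1/30730 = -2622 + 1/30730 = -80574059/30730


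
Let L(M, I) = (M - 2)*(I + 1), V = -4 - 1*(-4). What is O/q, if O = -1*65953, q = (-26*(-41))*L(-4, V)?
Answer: 65953/6396 ≈ 10.312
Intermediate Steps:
V = 0 (V = -4 + 4 = 0)
L(M, I) = (1 + I)*(-2 + M) (L(M, I) = (-2 + M)*(1 + I) = (1 + I)*(-2 + M))
q = -6396 (q = (-26*(-41))*(-2 - 4 - 2*0 + 0*(-4)) = 1066*(-2 - 4 + 0 + 0) = 1066*(-6) = -6396)
O = -65953
O/q = -65953/(-6396) = -65953*(-1/6396) = 65953/6396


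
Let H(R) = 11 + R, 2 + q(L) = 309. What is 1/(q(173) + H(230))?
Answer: 1/548 ≈ 0.0018248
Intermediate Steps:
q(L) = 307 (q(L) = -2 + 309 = 307)
1/(q(173) + H(230)) = 1/(307 + (11 + 230)) = 1/(307 + 241) = 1/548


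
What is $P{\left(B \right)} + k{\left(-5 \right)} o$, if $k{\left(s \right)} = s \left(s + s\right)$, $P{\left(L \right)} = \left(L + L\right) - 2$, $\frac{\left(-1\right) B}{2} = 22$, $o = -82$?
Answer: $-4190$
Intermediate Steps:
$B = -44$ ($B = \left(-2\right) 22 = -44$)
$P{\left(L \right)} = -2 + 2 L$ ($P{\left(L \right)} = 2 L - 2 = -2 + 2 L$)
$k{\left(s \right)} = 2 s^{2}$ ($k{\left(s \right)} = s 2 s = 2 s^{2}$)
$P{\left(B \right)} + k{\left(-5 \right)} o = \left(-2 + 2 \left(-44\right)\right) + 2 \left(-5\right)^{2} \left(-82\right) = \left(-2 - 88\right) + 2 \cdot 25 \left(-82\right) = -90 + 50 \left(-82\right) = -90 - 4100 = -4190$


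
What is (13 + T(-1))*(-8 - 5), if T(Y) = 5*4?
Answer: -429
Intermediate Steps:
T(Y) = 20
(13 + T(-1))*(-8 - 5) = (13 + 20)*(-8 - 5) = 33*(-13) = -429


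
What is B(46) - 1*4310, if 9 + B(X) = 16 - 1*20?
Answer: -4323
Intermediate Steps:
B(X) = -13 (B(X) = -9 + (16 - 1*20) = -9 + (16 - 20) = -9 - 4 = -13)
B(46) - 1*4310 = -13 - 1*4310 = -13 - 4310 = -4323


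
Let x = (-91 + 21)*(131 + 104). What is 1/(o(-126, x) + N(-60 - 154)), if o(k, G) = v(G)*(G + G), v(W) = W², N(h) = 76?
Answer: -1/8902822249924 ≈ -1.1232e-13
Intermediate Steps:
x = -16450 (x = -70*235 = -16450)
o(k, G) = 2*G³ (o(k, G) = G²*(G + G) = G²*(2*G) = 2*G³)
1/(o(-126, x) + N(-60 - 154)) = 1/(2*(-16450)³ + 76) = 1/(2*(-4451411125000) + 76) = 1/(-8902822250000 + 76) = 1/(-8902822249924) = -1/8902822249924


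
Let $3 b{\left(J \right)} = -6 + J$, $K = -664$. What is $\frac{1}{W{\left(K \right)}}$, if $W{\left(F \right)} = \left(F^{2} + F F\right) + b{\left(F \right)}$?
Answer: $\frac{3}{2644706} \approx 1.1343 \cdot 10^{-6}$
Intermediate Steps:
$b{\left(J \right)} = -2 + \frac{J}{3}$ ($b{\left(J \right)} = \frac{-6 + J}{3} = -2 + \frac{J}{3}$)
$W{\left(F \right)} = -2 + 2 F^{2} + \frac{F}{3}$ ($W{\left(F \right)} = \left(F^{2} + F F\right) + \left(-2 + \frac{F}{3}\right) = \left(F^{2} + F^{2}\right) + \left(-2 + \frac{F}{3}\right) = 2 F^{2} + \left(-2 + \frac{F}{3}\right) = -2 + 2 F^{2} + \frac{F}{3}$)
$\frac{1}{W{\left(K \right)}} = \frac{1}{-2 + 2 \left(-664\right)^{2} + \frac{1}{3} \left(-664\right)} = \frac{1}{-2 + 2 \cdot 440896 - \frac{664}{3}} = \frac{1}{-2 + 881792 - \frac{664}{3}} = \frac{1}{\frac{2644706}{3}} = \frac{3}{2644706}$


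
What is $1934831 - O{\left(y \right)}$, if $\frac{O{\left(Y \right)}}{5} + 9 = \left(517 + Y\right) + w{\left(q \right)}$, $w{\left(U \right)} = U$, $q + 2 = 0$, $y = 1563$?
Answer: $1924486$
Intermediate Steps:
$q = -2$ ($q = -2 + 0 = -2$)
$O{\left(Y \right)} = 2530 + 5 Y$ ($O{\left(Y \right)} = -45 + 5 \left(\left(517 + Y\right) - 2\right) = -45 + 5 \left(515 + Y\right) = -45 + \left(2575 + 5 Y\right) = 2530 + 5 Y$)
$1934831 - O{\left(y \right)} = 1934831 - \left(2530 + 5 \cdot 1563\right) = 1934831 - \left(2530 + 7815\right) = 1934831 - 10345 = 1924486$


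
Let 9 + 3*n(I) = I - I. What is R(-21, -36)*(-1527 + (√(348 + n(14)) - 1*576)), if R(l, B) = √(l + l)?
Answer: I*√42*(-2103 + √345) ≈ -13509.0*I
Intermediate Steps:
n(I) = -3 (n(I) = -3 + (I - I)/3 = -3 + (⅓)*0 = -3 + 0 = -3)
R(l, B) = √2*√l (R(l, B) = √(2*l) = √2*√l)
R(-21, -36)*(-1527 + (√(348 + n(14)) - 1*576)) = (√2*√(-21))*(-1527 + (√(348 - 3) - 1*576)) = (√2*(I*√21))*(-1527 + (√345 - 576)) = (I*√42)*(-1527 + (-576 + √345)) = (I*√42)*(-2103 + √345) = I*√42*(-2103 + √345)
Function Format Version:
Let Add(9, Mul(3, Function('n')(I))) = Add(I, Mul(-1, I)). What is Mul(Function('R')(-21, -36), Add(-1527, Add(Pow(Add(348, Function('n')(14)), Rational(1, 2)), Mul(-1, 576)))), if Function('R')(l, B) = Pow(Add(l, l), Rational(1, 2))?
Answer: Mul(I, Pow(42, Rational(1, 2)), Add(-2103, Pow(345, Rational(1, 2)))) ≈ Mul(-13509., I)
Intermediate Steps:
Function('n')(I) = -3 (Function('n')(I) = Add(-3, Mul(Rational(1, 3), Add(I, Mul(-1, I)))) = Add(-3, Mul(Rational(1, 3), 0)) = Add(-3, 0) = -3)
Function('R')(l, B) = Mul(Pow(2, Rational(1, 2)), Pow(l, Rational(1, 2))) (Function('R')(l, B) = Pow(Mul(2, l), Rational(1, 2)) = Mul(Pow(2, Rational(1, 2)), Pow(l, Rational(1, 2))))
Mul(Function('R')(-21, -36), Add(-1527, Add(Pow(Add(348, Function('n')(14)), Rational(1, 2)), Mul(-1, 576)))) = Mul(Mul(Pow(2, Rational(1, 2)), Pow(-21, Rational(1, 2))), Add(-1527, Add(Pow(Add(348, -3), Rational(1, 2)), Mul(-1, 576)))) = Mul(Mul(Pow(2, Rational(1, 2)), Mul(I, Pow(21, Rational(1, 2)))), Add(-1527, Add(Pow(345, Rational(1, 2)), -576))) = Mul(Mul(I, Pow(42, Rational(1, 2))), Add(-1527, Add(-576, Pow(345, Rational(1, 2))))) = Mul(Mul(I, Pow(42, Rational(1, 2))), Add(-2103, Pow(345, Rational(1, 2)))) = Mul(I, Pow(42, Rational(1, 2)), Add(-2103, Pow(345, Rational(1, 2))))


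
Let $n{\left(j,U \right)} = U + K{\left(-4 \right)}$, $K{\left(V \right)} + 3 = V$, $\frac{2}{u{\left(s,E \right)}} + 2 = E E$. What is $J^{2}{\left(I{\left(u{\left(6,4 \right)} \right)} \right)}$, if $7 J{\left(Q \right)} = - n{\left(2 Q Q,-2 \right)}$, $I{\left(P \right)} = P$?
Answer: $\frac{81}{49} \approx 1.6531$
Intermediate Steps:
$u{\left(s,E \right)} = \frac{2}{-2 + E^{2}}$ ($u{\left(s,E \right)} = \frac{2}{-2 + E E} = \frac{2}{-2 + E^{2}}$)
$K{\left(V \right)} = -3 + V$
$n{\left(j,U \right)} = -7 + U$ ($n{\left(j,U \right)} = U - 7 = -7 + U$)
$J{\left(Q \right)} = \frac{9}{7}$ ($J{\left(Q \right)} = \frac{\left(-1\right) \left(-7 - 2\right)}{7} = \frac{\left(-1\right) \left(-9\right)}{7} = \frac{1}{7} \cdot 9 = \frac{9}{7}$)
$J^{2}{\left(I{\left(u{\left(6,4 \right)} \right)} \right)} = \left(\frac{9}{7}\right)^{2} = \frac{81}{49}$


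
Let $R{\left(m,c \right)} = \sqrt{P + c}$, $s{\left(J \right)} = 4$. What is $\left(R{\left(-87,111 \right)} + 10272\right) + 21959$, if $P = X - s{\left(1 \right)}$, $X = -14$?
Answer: $32231 + \sqrt{93} \approx 32241.0$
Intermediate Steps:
$P = -18$ ($P = -14 - 4 = -18$)
$R{\left(m,c \right)} = \sqrt{-18 + c}$
$\left(R{\left(-87,111 \right)} + 10272\right) + 21959 = \left(\sqrt{-18 + 111} + 10272\right) + 21959 = \left(\sqrt{93} + 10272\right) + 21959 = \left(10272 + \sqrt{93}\right) + 21959 = 32231 + \sqrt{93}$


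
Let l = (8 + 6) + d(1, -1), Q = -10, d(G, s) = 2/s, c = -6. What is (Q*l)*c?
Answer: 720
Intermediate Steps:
l = 12 (l = (8 + 6) + 2/(-1) = 14 + 2*(-1) = 14 - 2 = 12)
(Q*l)*c = -10*12*(-6) = -120*(-6) = 720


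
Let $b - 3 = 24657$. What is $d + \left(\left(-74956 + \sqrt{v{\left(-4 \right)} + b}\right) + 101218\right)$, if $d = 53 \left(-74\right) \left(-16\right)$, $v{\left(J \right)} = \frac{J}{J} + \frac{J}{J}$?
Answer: $89014 + \sqrt{24662} \approx 89171.0$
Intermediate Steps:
$b = 24660$ ($b = 3 + 24657 = 24660$)
$v{\left(J \right)} = 2$ ($v{\left(J \right)} = 1 + 1 = 2$)
$d = 62752$ ($d = \left(-3922\right) \left(-16\right) = 62752$)
$d + \left(\left(-74956 + \sqrt{v{\left(-4 \right)} + b}\right) + 101218\right) = 62752 + \left(\left(-74956 + \sqrt{2 + 24660}\right) + 101218\right) = 62752 + \left(\left(-74956 + \sqrt{24662}\right) + 101218\right) = 62752 + \left(26262 + \sqrt{24662}\right) = 89014 + \sqrt{24662}$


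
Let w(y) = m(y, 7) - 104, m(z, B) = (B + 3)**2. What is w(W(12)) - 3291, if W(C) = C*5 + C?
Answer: -3295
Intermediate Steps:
W(C) = 6*C (W(C) = 5*C + C = 6*C)
m(z, B) = (3 + B)**2
w(y) = -4 (w(y) = (3 + 7)**2 - 104 = 10**2 - 104 = 100 - 104 = -4)
w(W(12)) - 3291 = -4 - 3291 = -3295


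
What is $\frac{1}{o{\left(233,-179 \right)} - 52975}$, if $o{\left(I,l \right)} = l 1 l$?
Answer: $- \frac{1}{20934} \approx -4.7769 \cdot 10^{-5}$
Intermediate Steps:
$o{\left(I,l \right)} = l^{2}$ ($o{\left(I,l \right)} = l l = l^{2}$)
$\frac{1}{o{\left(233,-179 \right)} - 52975} = \frac{1}{\left(-179\right)^{2} - 52975} = \frac{1}{32041 - 52975} = \frac{1}{-20934} = - \frac{1}{20934}$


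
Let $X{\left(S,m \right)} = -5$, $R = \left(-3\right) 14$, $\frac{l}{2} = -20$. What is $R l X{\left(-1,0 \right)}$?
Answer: $-8400$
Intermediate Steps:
$l = -40$ ($l = 2 \left(-20\right) = -40$)
$R = -42$
$R l X{\left(-1,0 \right)} = \left(-42\right) \left(-40\right) \left(-5\right) = 1680 \left(-5\right) = -8400$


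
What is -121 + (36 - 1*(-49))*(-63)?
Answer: -5476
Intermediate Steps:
-121 + (36 - 1*(-49))*(-63) = -121 + (36 + 49)*(-63) = -121 + 85*(-63) = -121 - 5355 = -5476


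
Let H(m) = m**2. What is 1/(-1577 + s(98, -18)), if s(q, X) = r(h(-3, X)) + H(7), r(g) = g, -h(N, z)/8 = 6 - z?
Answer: -1/1720 ≈ -0.00058139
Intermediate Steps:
h(N, z) = -48 + 8*z (h(N, z) = -8*(6 - z) = -48 + 8*z)
s(q, X) = 1 + 8*X (s(q, X) = (-48 + 8*X) + 7**2 = (-48 + 8*X) + 49 = 1 + 8*X)
1/(-1577 + s(98, -18)) = 1/(-1577 + (1 + 8*(-18))) = 1/(-1577 + (1 - 144)) = 1/(-1577 - 143) = 1/(-1720) = -1/1720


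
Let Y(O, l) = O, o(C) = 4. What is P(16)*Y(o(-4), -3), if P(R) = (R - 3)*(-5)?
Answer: -260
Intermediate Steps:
P(R) = 15 - 5*R (P(R) = (-3 + R)*(-5) = 15 - 5*R)
P(16)*Y(o(-4), -3) = (15 - 5*16)*4 = (15 - 80)*4 = -65*4 = -260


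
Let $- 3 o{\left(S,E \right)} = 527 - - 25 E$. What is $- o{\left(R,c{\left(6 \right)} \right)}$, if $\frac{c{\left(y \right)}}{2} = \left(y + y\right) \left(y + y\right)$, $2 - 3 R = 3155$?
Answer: $\frac{7727}{3} \approx 2575.7$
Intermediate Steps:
$R = -1051$ ($R = \frac{2}{3} - \frac{3155}{3} = -1051$)
$c{\left(y \right)} = 8 y^{2}$ ($c{\left(y \right)} = 2 \left(y + y\right) \left(y + y\right) = 2 \cdot 2 y 2 y = 2 \cdot 4 y^{2} = 8 y^{2}$)
$o{\left(S,E \right)} = - \frac{527}{3} - \frac{25 E}{3}$ ($o{\left(S,E \right)} = - \frac{527 - - 25 E}{3} = - \frac{527 + 25 E}{3} = - \frac{527}{3} - \frac{25 E}{3}$)
$- o{\left(R,c{\left(6 \right)} \right)} = - (- \frac{527}{3} - \frac{25 \cdot 8 \cdot 6^{2}}{3}) = - (- \frac{527}{3} - \frac{25 \cdot 8 \cdot 36}{3}) = - (- \frac{527}{3} - 2400) = \left(-1\right) \left(- \frac{7727}{3}\right) = \frac{7727}{3}$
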